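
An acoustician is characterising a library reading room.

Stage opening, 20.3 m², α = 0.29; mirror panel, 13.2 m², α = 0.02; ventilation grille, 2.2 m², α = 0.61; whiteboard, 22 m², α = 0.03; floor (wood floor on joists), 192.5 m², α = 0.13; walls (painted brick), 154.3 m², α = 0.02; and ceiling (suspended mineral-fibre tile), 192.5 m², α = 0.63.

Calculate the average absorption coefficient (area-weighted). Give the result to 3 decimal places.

Total surface area S = 597.0 m².
Weighted sum Σ Sα = 157.539.
ᾱ = 157.539 / 597.0 = 0.264.

0.264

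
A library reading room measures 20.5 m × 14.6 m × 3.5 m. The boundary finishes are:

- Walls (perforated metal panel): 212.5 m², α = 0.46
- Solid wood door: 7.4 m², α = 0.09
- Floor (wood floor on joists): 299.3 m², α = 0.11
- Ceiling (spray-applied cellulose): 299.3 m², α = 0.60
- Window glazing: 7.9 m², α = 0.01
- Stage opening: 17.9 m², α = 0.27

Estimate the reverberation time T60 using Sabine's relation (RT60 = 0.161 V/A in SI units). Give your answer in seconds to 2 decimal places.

0.53 s

Summing Sᵢαᵢ: 97.750 + 0.666 + 32.923 + 179.580 + 0.079 + 4.833 → A = 315.831 sabins.
Room volume: 1047.55 m³.
Sabine: RT60 = 0.161 × 1047.55 / 315.831 = 0.53 s.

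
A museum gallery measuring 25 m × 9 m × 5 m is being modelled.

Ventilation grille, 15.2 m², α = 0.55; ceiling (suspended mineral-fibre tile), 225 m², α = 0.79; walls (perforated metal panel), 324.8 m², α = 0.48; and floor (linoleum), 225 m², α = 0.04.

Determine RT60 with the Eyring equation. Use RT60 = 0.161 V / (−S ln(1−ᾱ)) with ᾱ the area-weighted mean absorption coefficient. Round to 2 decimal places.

Total surface area S = 15.2 + 225 + 324.8 + 225 = 790.0 m².
Σ(Sᵢαᵢ) = 15.2·0.55 + 225·0.79 + 324.8·0.48 + 225·0.04 = 351.014.
Mean coefficient ᾱ = A/S = 0.4443.
Eyring denominator: −S ln(1−ᾱ) = 464.146.
V = 25 × 9 × 5 = 1125 m³.
RT60 = 0.161 × 1125 / 464.146 = 0.39 s.

0.39 sec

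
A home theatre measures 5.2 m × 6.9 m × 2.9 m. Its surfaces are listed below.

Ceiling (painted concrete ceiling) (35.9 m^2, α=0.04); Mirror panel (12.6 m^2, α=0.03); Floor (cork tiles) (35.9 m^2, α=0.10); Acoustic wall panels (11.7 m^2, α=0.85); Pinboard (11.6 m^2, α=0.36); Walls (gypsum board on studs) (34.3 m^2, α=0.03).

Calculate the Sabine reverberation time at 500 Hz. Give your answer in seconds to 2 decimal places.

0.82 s

Total absorption A = 35.9·0.04 + 12.6·0.03 + 35.9·0.10 + 11.7·0.85 + 11.6·0.36 + 34.3·0.03
  = 1.436 + 0.378 + 3.590 + 9.945 + 4.176 + 1.029 = 20.554 m^2 sabins.
Room volume: 104.052 m³.
RT60 = 0.161 · V / A = 0.161 × 104.052 / 20.554 = 0.82 s.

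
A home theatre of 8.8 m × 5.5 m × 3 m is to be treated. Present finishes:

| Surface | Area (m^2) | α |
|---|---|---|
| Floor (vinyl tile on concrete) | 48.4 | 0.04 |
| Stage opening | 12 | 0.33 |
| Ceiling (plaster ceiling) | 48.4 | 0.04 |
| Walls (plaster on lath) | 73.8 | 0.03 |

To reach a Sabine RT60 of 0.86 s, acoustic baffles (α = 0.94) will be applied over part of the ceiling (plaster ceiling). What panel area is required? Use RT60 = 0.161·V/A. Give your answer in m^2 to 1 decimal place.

A₁ = Σ Sᵢαᵢ = 48.4*0.04 + 12*0.33 + 48.4*0.04 + 73.8*0.03 = 10.046 sabins.
V = 145.2 m³. Target absorption A₂ = 0.161 × 145.2 / 0.86 = 27.183 sabins.
Absorption to add: 27.183 − 10.046 = 17.137 sabins.
Net gain per m^2: Δα = 0.94 − 0.04 = 0.90.
Area = ΔA/Δα = 17.137/0.90 = 19.0 m^2.

19.0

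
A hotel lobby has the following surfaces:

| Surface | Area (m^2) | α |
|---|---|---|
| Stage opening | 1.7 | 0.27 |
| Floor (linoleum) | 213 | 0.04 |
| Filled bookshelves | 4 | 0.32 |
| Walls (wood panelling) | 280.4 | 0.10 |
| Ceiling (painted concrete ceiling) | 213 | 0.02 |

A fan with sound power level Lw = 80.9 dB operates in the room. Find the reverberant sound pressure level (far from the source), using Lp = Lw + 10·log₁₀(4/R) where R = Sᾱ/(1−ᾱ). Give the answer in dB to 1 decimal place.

70.4 dB

Σ(Sᵢαᵢ) = 1.7·0.27 + 213·0.04 + 4·0.32 + 280.4·0.10 + 213·0.02 = 42.559; total area S = 712.1 m^2.
ᾱ = 42.559/712.1 = 0.0598; R = Sᾱ/(1−ᾱ) = 42.559/(1−0.0598) = 45.266 m^2.
Lp = Lw + 10 log₁₀(4/R) = 80.9 -10.54 = 70.4 dB.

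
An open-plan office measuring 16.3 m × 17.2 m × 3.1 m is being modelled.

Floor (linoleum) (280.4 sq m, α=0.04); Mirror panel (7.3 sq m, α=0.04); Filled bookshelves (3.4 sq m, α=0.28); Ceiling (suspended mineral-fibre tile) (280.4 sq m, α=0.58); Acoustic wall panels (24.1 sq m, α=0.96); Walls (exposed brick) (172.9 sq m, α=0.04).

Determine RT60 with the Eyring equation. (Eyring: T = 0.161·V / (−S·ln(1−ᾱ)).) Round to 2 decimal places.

0.59 s

S = Σ Sᵢ = 768.5 sq m.
Absorption A = 280.4×0.04 + 7.3×0.04 + 3.4×0.28 + 280.4×0.58 + 24.1×0.96 + 172.9×0.04 = 205.144 sabins.
ᾱ = 205.144 / 768.5 = 0.2669.
Eyring denominator: −S ln(1−ᾱ) = 238.599.
V = 16.3 × 17.2 × 3.1 = 869.116 m³.
T = 0.161·V/[−S·ln(1−ᾱ)] = 0.161·869.116/238.599 = 0.59 s.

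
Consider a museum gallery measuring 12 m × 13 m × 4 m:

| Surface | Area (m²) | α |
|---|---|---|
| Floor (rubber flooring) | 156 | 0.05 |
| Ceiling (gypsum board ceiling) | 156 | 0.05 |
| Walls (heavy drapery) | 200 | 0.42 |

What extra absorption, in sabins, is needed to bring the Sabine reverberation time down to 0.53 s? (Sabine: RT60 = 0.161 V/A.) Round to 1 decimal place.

Total absorption A₁ = 156×0.05 + 156×0.05 + 200×0.42
  = 7.800 + 7.800 + 84.000 = 99.600 m² sabins.
For T = 0.53 s, need A₂ = 0.161·V/T = 0.161·624/0.53 = 189.555 sabins.
Shortfall: 189.555 − 99.600 = 90.0 sabins.

90.0 sabins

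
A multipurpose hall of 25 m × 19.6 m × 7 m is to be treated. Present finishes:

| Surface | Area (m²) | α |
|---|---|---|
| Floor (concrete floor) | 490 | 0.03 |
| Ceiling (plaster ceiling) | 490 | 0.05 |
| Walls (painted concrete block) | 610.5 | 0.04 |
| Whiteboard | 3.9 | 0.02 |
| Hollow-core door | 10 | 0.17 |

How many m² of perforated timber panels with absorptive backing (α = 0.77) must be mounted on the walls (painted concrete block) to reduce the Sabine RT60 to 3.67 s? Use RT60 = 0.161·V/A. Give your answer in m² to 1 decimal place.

116.5

A₁ = Σ Sᵢαᵢ = 490*0.03 + 490*0.05 + 610.5*0.04 + 3.9*0.02 + 10*0.17 = 65.398 sabins.
V = 3430 m³. Target absorption A₂ = 0.161 × 3430 / 3.67 = 150.471 sabins.
ΔA needed = 150.471 − 65.398 = 85.073 sabins.
Each m² of panel replacing the walls (painted concrete block) adds (0.77 − 0.04) = 0.73 sabins.
Panel area = 85.073 / 0.73 = 116.5 m².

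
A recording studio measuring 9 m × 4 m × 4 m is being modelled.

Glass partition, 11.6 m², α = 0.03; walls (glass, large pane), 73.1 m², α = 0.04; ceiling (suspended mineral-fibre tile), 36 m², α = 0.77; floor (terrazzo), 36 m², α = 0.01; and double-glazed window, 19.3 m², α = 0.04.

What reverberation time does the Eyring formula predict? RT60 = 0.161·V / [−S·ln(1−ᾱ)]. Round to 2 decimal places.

0.65 s

Total surface area S = 11.6 + 73.1 + 36 + 36 + 19.3 = 176.0 m².
Σ(Sᵢαᵢ) = 11.6×0.03 + 73.1×0.04 + 36×0.77 + 36×0.01 + 19.3×0.04 = 32.124.
ᾱ = 32.124 / 176.0 = 0.1825.
Eyring denominator: −S ln(1−ᾱ) = 35.465.
V = 9 × 4 × 4 = 144 m³.
RT60 = 0.161 × 144 / 35.465 = 0.65 s.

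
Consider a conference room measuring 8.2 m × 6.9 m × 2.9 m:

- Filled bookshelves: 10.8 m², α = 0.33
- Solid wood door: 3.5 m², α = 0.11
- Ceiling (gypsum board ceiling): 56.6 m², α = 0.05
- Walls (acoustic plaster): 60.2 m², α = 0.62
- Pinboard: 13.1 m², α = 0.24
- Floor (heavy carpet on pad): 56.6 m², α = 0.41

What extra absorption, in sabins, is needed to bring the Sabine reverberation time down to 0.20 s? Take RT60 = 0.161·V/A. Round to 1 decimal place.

Summing Sᵢαᵢ: 3.564 + 0.385 + 2.830 + 37.324 + 3.144 + 23.206 → A₁ = 70.453 sabins.
V = 164.082 m³. Required absorption A₂ = 0.161 × 164.082 / 0.20 = 132.086 sabins.
ΔA = A₂ − A₁ = 132.086 − 70.453 = 61.6 sabins.

61.6 sabins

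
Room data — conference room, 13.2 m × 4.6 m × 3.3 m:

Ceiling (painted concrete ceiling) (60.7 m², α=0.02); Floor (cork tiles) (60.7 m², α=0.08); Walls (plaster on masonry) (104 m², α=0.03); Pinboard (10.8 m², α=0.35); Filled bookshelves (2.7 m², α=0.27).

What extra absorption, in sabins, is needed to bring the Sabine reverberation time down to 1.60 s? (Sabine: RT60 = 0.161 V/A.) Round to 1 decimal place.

6.5 sabins

Summing Sᵢαᵢ: 1.214 + 4.856 + 3.120 + 3.780 + 0.729 → A₁ = 13.699 sabins.
Target A₂ = 0.161·200.376/1.60 = 20.163 sabins (V = 200.376 m³).
ΔA = A₂ − A₁ = 20.163 − 13.699 = 6.5 sabins.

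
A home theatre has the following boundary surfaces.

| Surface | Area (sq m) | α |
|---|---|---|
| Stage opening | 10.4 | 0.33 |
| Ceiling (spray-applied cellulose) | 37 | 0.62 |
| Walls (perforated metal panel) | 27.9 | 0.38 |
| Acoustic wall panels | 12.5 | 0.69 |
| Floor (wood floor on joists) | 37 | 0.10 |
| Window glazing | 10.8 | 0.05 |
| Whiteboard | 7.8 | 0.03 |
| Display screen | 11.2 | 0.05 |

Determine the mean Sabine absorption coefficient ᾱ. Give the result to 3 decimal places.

0.328

S = Σ Sᵢ = 10.4 + 37 + 27.9 + 12.5 + 37 + 10.8 + 7.8 + 11.2 = 154.6 sq m.
Weighted sum Σ Sα = 50.633.
ᾱ = A/S = 0.328.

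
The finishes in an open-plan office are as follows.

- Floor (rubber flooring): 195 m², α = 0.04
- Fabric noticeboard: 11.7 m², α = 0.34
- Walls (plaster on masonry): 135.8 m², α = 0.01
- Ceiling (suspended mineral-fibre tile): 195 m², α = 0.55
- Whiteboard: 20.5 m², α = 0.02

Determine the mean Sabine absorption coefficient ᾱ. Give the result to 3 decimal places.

0.216

S = Σ Sᵢ = 195 + 11.7 + 135.8 + 195 + 20.5 = 558.0 m².
Σ(Sᵢαᵢ) = 195×0.04 + 11.7×0.34 + 135.8×0.01 + 195×0.55 + 20.5×0.02 = 120.796.
ᾱ = 120.796 / 558.0 = 0.216.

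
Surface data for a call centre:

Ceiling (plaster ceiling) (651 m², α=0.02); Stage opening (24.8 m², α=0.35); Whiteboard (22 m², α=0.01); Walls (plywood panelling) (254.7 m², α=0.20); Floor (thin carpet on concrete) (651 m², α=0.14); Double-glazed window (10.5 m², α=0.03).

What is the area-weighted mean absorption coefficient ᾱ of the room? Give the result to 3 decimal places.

Total surface area S = 1614.0 m².
A = 651*0.02 + 24.8*0.35 + 22*0.01 + 254.7*0.20 + 651*0.14 + 10.5*0.03 = 164.315 sabins.
ᾱ = 164.315 / 1614.0 = 0.102.

0.102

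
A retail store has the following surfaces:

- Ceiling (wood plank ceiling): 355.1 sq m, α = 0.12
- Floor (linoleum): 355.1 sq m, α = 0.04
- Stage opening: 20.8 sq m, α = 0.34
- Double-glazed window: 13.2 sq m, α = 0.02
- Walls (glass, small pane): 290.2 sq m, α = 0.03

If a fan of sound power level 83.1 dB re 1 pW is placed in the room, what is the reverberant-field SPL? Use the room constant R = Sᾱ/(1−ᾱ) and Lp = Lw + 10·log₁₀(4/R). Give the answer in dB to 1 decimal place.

A = 72.858 sabins; S = 1034.4 sq m.
ᾱ = 0.0704, so room constant R = A/(1−ᾱ) = 78.376 sq m.
Lp = 83.1 + 10·log₁₀(4/78.376) = 83.1 + (-12.92) = 70.2 dB.

70.2 dB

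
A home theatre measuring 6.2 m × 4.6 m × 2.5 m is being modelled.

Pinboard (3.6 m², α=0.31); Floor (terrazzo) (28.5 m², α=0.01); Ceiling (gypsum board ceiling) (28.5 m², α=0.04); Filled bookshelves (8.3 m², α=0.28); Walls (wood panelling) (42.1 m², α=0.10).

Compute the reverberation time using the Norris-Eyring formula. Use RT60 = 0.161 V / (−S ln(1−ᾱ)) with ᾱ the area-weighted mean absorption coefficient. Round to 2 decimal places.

1.21 sec

S = Σ Sᵢ = 111.0 m².
Absorption A = 3.6·0.31 + 28.5·0.01 + 28.5·0.04 + 8.3·0.28 + 42.1·0.10 = 9.075 sabins.
ᾱ = 9.075 / 111.0 = 0.0818.
−S·ln(1−ᾱ) = −111.0 × ln(1 − 0.0818) = 9.473.
V = 6.2 × 4.6 × 2.5 = 71.3 m³.
T = 0.161·V/[−S·ln(1−ᾱ)] = 0.161·71.3/9.473 = 1.21 s.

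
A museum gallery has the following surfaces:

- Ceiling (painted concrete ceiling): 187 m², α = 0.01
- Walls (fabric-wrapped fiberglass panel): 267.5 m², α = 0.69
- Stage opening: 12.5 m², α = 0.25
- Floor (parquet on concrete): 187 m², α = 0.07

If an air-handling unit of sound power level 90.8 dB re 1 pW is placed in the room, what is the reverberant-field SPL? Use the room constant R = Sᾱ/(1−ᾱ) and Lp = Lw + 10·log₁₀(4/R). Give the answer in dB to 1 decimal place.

A = 202.660 sabins; S = 654.0 m².
ᾱ = 202.660/654.0 = 0.3099; R = Sᾱ/(1−ᾱ) = 202.660/(1−0.3099) = 293.668 m².
Lp = 90.8 + 10·log₁₀(4/293.668) = 90.8 + (-18.66) = 72.1 dB.

72.1 dB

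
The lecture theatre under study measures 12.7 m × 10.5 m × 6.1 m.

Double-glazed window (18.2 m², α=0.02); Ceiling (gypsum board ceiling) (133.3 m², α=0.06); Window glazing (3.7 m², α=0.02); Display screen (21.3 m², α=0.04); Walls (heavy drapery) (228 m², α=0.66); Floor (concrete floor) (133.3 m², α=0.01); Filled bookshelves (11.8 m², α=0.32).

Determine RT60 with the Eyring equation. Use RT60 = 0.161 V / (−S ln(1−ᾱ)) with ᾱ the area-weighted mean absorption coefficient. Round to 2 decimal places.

0.67 s

S = Σ Sᵢ = 549.6 m².
Absorption A = 18.2×0.02 + 133.3×0.06 + 3.7×0.02 + 21.3×0.04 + 228×0.66 + 133.3×0.01 + 11.8×0.32 = 164.877 sabins.
Mean coefficient ᾱ = A/S = 0.3000.
−S·ln(1−ᾱ) = −549.6 × ln(1 − 0.3000) = 196.029.
V = 12.7 × 10.5 × 6.1 = 813.435 m³.
T = 0.161·V/[−S·ln(1−ᾱ)] = 0.161·813.435/196.029 = 0.67 s.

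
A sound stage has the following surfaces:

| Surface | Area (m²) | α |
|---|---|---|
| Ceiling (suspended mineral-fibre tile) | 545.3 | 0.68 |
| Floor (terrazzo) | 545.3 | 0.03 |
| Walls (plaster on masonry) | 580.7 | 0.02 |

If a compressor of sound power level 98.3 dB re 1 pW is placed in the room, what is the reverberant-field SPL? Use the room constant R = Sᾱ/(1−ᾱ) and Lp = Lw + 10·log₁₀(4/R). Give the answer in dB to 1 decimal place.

A = 398.777 sabins; S = 1671.3 m².
ᾱ = 0.2386, so room constant R = A/(1−ᾱ) = 523.742 m².
Lp = Lw + 10 log₁₀(4/R) = 98.3 -21.17 = 77.1 dB.

77.1 dB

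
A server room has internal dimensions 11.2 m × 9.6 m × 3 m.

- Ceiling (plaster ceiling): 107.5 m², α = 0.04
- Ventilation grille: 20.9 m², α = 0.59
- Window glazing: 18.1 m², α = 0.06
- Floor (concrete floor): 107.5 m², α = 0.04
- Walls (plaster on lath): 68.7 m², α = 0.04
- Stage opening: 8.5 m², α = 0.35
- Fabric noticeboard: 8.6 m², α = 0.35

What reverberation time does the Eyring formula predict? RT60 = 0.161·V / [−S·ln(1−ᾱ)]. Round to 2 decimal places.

Total surface area S = 107.5 + 20.9 + 18.1 + 107.5 + 68.7 + 8.5 + 8.6 = 339.8 m².
Absorption A = 107.5×0.04 + 20.9×0.59 + 18.1×0.06 + 107.5×0.04 + 68.7×0.04 + 8.5×0.35 + 8.6×0.35 = 30.750 sabins.
Mean coefficient ᾱ = A/S = 0.0905.
−S·ln(1−ᾱ) = −339.8 × ln(1 − 0.0905) = 32.234.
V = 11.2 × 9.6 × 3 = 322.56 m³.
RT60 = 0.161 × 322.56 / 32.234 = 1.61 s.

1.61 s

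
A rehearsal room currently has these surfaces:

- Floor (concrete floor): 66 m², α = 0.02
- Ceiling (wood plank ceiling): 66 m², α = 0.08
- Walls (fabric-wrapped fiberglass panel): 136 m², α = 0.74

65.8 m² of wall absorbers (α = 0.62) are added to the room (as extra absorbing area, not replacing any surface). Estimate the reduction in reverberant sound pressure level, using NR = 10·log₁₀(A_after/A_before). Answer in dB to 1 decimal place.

1.4 dB

A_before = Σ Sᵢαᵢ = 66×0.02 + 66×0.08 + 136×0.74 = 107.240 sabins.
Treatment contributes 65.8·0.62 = 40.796 sabins.
A_after = 107.240 + 40.796 = 148.036 sabins.
Reduction = 10 log₁₀(A_after/A_before) = 10 log₁₀(1.3804) = 1.4 dB.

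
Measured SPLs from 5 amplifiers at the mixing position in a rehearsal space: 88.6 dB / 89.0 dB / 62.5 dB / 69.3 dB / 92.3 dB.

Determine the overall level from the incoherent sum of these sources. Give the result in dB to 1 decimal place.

95.1 dB

Sum in the linear (power) domain: Σ 10^(Lᵢ/10) = 10^(88.6/10) + 10^(89.0/10) + 10^(62.5/10) + 10^(69.3/10) + 10^(92.3/10) = 3.227e+09.
Back to dB: 10·log₁₀ Σ = 95.1 dB.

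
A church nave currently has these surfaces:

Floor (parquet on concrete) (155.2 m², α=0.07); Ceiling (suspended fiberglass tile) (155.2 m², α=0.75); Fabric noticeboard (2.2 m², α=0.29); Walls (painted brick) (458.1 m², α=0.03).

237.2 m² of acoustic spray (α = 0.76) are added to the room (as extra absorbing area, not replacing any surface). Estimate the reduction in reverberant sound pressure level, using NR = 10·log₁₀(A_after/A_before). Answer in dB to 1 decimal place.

3.6 dB

Equivalent absorption area: A_before = 155.2*0.07 + 155.2*0.75 + 2.2*0.29 + 458.1*0.03 = 141.645 m².
Added absorption = 237.2 × 0.76 = 180.272 sabins.
New total A_after = 321.917 sabins.
NR = 10·log₁₀(321.917/141.645) = 3.6 dB.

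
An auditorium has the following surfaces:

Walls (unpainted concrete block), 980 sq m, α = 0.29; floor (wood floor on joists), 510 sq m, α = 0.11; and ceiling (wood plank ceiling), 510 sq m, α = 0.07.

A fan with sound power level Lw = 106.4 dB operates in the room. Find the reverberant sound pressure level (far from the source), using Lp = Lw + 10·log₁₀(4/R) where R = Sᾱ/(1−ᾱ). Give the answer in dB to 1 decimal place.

A = 376.000 sabins; S = 2000.0 sq m.
ᾱ = 0.1880, so room constant R = A/(1−ᾱ) = 463.054 sq m.
Lp = Lw + 10 log₁₀(4/R) = 106.4 -20.64 = 85.8 dB.

85.8 dB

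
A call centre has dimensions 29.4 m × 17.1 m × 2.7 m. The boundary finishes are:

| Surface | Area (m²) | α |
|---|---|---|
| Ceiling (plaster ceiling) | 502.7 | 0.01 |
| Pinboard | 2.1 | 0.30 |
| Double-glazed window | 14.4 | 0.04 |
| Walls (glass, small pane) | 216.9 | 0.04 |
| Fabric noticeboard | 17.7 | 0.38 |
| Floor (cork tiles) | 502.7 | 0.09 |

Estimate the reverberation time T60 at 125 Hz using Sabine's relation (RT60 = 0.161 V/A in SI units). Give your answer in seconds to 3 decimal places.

A = Σ Sᵢαᵢ = 502.7·0.01 + 2.1·0.30 + 14.4·0.04 + 216.9·0.04 + 17.7·0.38 + 502.7·0.09 = 66.878 sabins.
V = 29.4·17.1·2.7 = 1357.398 m³.
Sabine: RT60 = 0.161 × 1357.398 / 66.878 = 3.268 s.

3.268 s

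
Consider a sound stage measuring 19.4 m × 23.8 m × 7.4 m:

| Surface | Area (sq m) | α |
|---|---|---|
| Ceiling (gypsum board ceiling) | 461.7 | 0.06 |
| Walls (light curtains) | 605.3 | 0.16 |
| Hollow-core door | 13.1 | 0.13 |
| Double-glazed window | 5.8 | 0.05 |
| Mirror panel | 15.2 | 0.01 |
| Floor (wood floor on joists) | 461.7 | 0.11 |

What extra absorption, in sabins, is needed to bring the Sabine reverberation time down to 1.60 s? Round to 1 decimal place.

166.3 sabins

Total absorption A₁ = 461.7×0.06 + 605.3×0.16 + 13.1×0.13 + 5.8×0.05 + 15.2×0.01 + 461.7×0.11
  = 27.702 + 96.848 + 1.703 + 0.290 + 0.152 + 50.787 = 177.482 sq m sabins.
For T = 1.60 s, need A₂ = 0.161·V/T = 0.161·3416.728/1.60 = 343.808 sabins.
Additional absorption ΔA = 343.808 − 177.482 = 166.3 sabins.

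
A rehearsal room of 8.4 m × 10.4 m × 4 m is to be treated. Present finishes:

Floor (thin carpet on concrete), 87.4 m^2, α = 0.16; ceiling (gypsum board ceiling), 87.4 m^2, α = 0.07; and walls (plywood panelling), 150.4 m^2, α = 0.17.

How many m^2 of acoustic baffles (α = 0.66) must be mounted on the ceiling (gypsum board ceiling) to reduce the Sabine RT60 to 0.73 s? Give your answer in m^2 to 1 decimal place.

Equivalent absorption area: A₁ = 87.4×0.16 + 87.4×0.07 + 150.4×0.17 = 45.670 m^2.
Required A₂ = 0.161·349.44/0.73 = 77.068 sabins.
Absorption to add: 77.068 − 45.670 = 31.398 sabins.
Net gain per m^2: Δα = 0.66 − 0.07 = 0.59.
Panel area = 31.398 / 0.59 = 53.2 m^2.

53.2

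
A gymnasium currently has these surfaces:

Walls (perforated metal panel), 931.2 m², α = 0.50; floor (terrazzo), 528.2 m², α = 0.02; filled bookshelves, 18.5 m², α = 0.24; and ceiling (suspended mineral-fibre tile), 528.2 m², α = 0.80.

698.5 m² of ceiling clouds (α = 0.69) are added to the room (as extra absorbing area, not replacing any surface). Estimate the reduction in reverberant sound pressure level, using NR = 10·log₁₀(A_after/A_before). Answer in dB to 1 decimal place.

1.9 dB

Total absorption A_before = 931.2*0.50 + 528.2*0.02 + 18.5*0.24 + 528.2*0.80
  = 465.600 + 10.564 + 4.440 + 422.560 = 903.164 m² sabins.
Treatment contributes 698.5·0.69 = 481.965 sabins.
A_after = 903.164 + 481.965 = 1385.129 sabins.
Reduction = 10 log₁₀(A_after/A_before) = 10 log₁₀(1.5336) = 1.9 dB.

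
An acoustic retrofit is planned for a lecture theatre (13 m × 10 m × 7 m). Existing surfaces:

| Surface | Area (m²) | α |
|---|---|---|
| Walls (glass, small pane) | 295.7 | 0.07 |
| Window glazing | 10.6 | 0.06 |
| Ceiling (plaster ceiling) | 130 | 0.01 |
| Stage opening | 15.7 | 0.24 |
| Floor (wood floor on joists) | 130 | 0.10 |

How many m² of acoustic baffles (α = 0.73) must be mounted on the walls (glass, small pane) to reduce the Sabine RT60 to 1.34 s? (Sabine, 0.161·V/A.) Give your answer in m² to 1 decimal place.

Total absorption A₁ = 295.7*0.07 + 10.6*0.06 + 130*0.01 + 15.7*0.24 + 130*0.10
  = 20.699 + 0.636 + 1.300 + 3.768 + 13.000 = 39.403 m² sabins.
Required A₂ = 0.161·910/1.34 = 109.336 sabins.
ΔA needed = 109.336 − 39.403 = 69.933 sabins.
Each m² of panel replacing the walls (glass, small pane) adds (0.73 − 0.07) = 0.66 sabins.
Panel area = 69.933 / 0.66 = 106.0 m².

106.0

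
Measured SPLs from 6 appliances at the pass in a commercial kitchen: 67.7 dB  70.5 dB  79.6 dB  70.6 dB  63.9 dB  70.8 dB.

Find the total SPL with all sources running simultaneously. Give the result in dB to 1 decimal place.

Sum in the linear (power) domain: Σ 10^(Lᵢ/10) = 10^(67.7/10) + 10^(70.5/10) + 10^(79.6/10) + 10^(70.6/10) + 10^(63.9/10) + 10^(70.8/10) = 1.343e+08.
L_total = 10·log₁₀(1.343e+08) = 81.3 dB.

81.3 dB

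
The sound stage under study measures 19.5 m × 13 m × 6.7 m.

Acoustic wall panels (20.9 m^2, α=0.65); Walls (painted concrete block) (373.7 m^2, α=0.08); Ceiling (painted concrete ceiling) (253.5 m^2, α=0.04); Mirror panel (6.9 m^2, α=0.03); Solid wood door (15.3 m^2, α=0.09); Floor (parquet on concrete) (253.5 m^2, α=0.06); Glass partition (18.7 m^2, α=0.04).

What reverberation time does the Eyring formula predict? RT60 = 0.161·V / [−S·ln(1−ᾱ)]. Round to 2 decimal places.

S = Σ Sᵢ = 942.5 m^2.
Σ(Sᵢαᵢ) = 20.9×0.65 + 373.7×0.08 + 253.5×0.04 + 6.9×0.03 + 15.3×0.09 + 253.5×0.06 + 18.7×0.04 = 71.163.
Mean coefficient ᾱ = A/S = 0.0755.
Eyring denominator: −S ln(1−ᾱ) = 73.988.
V = 19.5 × 13 × 6.7 = 1698.45 m³.
RT60 = 0.161 × 1698.45 / 73.988 = 3.70 s.

3.70 sec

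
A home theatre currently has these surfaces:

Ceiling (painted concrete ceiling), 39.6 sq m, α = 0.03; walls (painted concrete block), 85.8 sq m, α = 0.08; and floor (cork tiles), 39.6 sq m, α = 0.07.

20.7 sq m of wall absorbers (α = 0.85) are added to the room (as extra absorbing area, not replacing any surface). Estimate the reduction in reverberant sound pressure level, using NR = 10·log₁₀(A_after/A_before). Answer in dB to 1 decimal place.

Total absorption A_before = 39.6*0.03 + 85.8*0.08 + 39.6*0.07
  = 1.188 + 6.864 + 2.772 = 10.824 sq m sabins.
Treatment contributes 20.7·0.85 = 17.595 sabins.
New total A_after = 28.419 sabins.
Reduction = 10 log₁₀(A_after/A_before) = 10 log₁₀(2.6256) = 4.2 dB.

4.2 dB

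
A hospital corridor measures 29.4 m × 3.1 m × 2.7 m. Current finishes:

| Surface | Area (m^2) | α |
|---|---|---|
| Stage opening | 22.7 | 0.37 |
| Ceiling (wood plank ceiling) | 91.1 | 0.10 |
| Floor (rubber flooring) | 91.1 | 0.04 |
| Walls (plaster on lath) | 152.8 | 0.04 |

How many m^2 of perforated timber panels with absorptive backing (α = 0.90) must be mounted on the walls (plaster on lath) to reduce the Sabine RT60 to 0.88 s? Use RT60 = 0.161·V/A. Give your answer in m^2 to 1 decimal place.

Equivalent absorption area: A₁ = 22.7*0.37 + 91.1*0.10 + 91.1*0.04 + 152.8*0.04 = 27.265 m^2.
V = 246.078 m³. Target absorption A₂ = 0.161 × 246.078 / 0.88 = 45.021 sabins.
Absorption to add: 45.021 − 27.265 = 17.756 sabins.
Each m^2 of panel replacing the walls (plaster on lath) adds (0.90 − 0.04) = 0.86 sabins.
Area = ΔA/Δα = 17.756/0.86 = 20.6 m^2.

20.6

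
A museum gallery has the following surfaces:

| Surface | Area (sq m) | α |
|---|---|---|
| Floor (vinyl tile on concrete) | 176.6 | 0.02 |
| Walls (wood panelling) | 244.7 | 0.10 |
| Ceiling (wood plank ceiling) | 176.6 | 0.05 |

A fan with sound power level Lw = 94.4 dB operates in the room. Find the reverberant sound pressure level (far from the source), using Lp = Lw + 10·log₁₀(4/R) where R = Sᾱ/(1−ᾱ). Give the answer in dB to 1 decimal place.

Σ(Sᵢαᵢ) = 176.6×0.02 + 244.7×0.10 + 176.6×0.05 = 36.832; total area S = 597.9 sq m.
ᾱ = 36.832/597.9 = 0.0616; R = Sᾱ/(1−ᾱ) = 36.832/(1−0.0616) = 39.250 sq m.
Lp = Lw + 10 log₁₀(4/R) = 94.4 -9.92 = 84.5 dB.

84.5 dB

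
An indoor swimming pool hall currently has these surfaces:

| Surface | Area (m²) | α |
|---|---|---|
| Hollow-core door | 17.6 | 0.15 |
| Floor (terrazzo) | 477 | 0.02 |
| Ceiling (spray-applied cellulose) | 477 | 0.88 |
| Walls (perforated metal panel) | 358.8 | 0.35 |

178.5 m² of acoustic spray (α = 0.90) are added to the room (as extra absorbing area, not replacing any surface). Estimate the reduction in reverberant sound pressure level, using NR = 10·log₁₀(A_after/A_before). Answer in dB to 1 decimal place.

1.1 dB

Total absorption A_before = 17.6×0.15 + 477×0.02 + 477×0.88 + 358.8×0.35
  = 2.640 + 9.540 + 419.760 + 125.580 = 557.520 m² sabins.
Added absorption = 178.5 × 0.90 = 160.650 sabins.
A_after = 557.520 + 160.650 = 718.170 sabins.
NR = 10·log₁₀(718.170/557.520) = 1.1 dB.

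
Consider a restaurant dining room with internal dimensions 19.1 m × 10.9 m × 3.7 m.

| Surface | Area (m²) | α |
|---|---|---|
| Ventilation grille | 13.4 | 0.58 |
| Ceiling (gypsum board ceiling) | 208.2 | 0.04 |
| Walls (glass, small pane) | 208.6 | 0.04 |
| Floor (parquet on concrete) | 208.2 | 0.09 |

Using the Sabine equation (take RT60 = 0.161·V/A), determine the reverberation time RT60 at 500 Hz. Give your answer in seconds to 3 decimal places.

2.872 sec

Equivalent absorption area: A = 13.4·0.58 + 208.2·0.04 + 208.6·0.04 + 208.2·0.09 = 43.182 m².
V = 19.1·10.9·3.7 = 770.303 m³.
Sabine: RT60 = 0.161 × 770.303 / 43.182 = 2.872 s.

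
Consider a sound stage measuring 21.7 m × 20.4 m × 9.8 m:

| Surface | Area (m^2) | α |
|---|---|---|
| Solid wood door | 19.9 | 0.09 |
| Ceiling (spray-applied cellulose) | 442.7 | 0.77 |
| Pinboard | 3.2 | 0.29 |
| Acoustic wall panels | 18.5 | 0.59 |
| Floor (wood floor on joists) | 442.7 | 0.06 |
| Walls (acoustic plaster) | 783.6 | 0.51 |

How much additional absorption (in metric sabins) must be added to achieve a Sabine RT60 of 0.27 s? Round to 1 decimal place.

Summing Sᵢαᵢ: 1.791 + 340.879 + 0.928 + 10.915 + 26.562 + 399.636 → A₁ = 780.711 sabins.
V = 4338.264 m³. Required absorption A₂ = 0.161 × 4338.264 / 0.27 = 2586.891 sabins.
Additional absorption ΔA = 2586.891 − 780.711 = 1806.2 sabins.

1806.2 sabins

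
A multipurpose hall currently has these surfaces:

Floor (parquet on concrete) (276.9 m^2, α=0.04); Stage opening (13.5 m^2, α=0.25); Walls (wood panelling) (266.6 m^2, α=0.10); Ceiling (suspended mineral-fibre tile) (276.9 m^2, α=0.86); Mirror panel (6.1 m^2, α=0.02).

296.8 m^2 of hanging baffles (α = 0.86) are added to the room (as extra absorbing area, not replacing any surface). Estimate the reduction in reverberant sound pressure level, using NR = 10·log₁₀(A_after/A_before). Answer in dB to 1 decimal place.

2.8 dB

A_before = Σ Sᵢαᵢ = 276.9·0.04 + 13.5·0.25 + 266.6·0.10 + 276.9·0.86 + 6.1·0.02 = 279.367 sabins.
Added absorption = 296.8 × 0.86 = 255.248 sabins.
New total A_after = 534.615 sabins.
Reduction = 10 log₁₀(A_after/A_before) = 10 log₁₀(1.9137) = 2.8 dB.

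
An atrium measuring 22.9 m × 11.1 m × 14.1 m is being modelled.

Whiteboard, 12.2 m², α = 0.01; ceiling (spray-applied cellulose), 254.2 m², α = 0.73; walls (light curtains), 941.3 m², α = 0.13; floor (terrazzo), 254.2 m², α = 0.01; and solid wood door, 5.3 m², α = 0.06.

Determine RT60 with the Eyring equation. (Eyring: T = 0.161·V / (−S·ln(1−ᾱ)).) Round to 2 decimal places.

1.65 seconds

Total surface area S = 12.2 + 254.2 + 941.3 + 254.2 + 5.3 = 1467.2 m².
Absorption A = 12.2·0.01 + 254.2·0.73 + 941.3·0.13 + 254.2·0.01 + 5.3·0.06 = 310.917 sabins.
Mean coefficient ᾱ = A/S = 0.2119.
Eyring denominator: −S ln(1−ᾱ) = 349.385.
V = 22.9 × 11.1 × 14.1 = 3584.079 m³.
RT60 = 0.161 × 3584.079 / 349.385 = 1.65 s.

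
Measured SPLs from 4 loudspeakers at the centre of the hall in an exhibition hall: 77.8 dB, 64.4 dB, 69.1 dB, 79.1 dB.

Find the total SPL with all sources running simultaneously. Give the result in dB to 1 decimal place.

81.8 dB

Σ 10^(Lᵢ/10) = 1.524e+08.
L_total = 10·log₁₀(1.524e+08) = 81.8 dB.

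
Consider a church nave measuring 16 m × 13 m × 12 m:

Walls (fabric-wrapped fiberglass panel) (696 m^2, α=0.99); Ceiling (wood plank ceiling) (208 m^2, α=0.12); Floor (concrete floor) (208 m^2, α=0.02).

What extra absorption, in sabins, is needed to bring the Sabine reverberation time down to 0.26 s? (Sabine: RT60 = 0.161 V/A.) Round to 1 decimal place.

827.4 sabins

A₁ = Σ Sᵢαᵢ = 696*0.99 + 208*0.12 + 208*0.02 = 718.160 sabins.
V = 2496 m³. Required absorption A₂ = 0.161 × 2496 / 0.26 = 1545.600 sabins.
Shortfall: 1545.600 − 718.160 = 827.4 sabins.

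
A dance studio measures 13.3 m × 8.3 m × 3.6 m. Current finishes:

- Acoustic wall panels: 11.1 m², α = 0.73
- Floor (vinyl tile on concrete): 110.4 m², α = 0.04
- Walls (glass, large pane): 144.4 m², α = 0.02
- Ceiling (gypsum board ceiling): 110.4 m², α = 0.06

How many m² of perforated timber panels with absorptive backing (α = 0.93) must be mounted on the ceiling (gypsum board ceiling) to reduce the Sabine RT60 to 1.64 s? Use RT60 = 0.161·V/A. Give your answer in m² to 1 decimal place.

Summing Sᵢαᵢ: 8.103 + 4.416 + 2.888 + 6.624 → A₁ = 22.031 sabins.
V = 397.404 m³. Target absorption A₂ = 0.161 × 397.404 / 1.64 = 39.013 sabins.
Absorption to add: 39.013 − 22.031 = 16.982 sabins.
Net gain per m²: Δα = 0.93 − 0.06 = 0.87.
Area = ΔA/Δα = 16.982/0.87 = 19.5 m².

19.5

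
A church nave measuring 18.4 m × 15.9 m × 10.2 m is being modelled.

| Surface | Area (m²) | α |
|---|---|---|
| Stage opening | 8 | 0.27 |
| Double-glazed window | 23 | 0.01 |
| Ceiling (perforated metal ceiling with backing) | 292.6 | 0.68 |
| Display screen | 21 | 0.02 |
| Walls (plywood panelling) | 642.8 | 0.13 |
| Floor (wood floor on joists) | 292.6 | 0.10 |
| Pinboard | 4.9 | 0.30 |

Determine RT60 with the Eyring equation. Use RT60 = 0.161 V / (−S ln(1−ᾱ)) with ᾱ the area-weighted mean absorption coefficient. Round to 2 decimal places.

Total surface area S = 8 + 23 + 292.6 + 21 + 642.8 + 292.6 + 4.9 = 1284.9 m².
Absorption A = 8×0.27 + 23×0.01 + 292.6×0.68 + 21×0.02 + 642.8×0.13 + 292.6×0.10 + 4.9×0.30 = 316.072 sabins.
Mean coefficient ᾱ = A/S = 0.2460.
Eyring denominator: −S ln(1−ᾱ) = 362.808.
V = 18.4 × 15.9 × 10.2 = 2984.112 m³.
RT60 = 0.161 × 2984.112 / 362.808 = 1.32 s.

1.32 s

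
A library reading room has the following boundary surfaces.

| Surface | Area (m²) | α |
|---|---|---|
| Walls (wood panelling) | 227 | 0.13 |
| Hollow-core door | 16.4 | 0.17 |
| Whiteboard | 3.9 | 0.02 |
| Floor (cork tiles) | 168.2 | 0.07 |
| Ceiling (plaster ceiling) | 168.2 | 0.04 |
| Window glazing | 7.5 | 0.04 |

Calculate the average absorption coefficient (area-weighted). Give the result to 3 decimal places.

0.087

S = Σ Sᵢ = 227 + 16.4 + 3.9 + 168.2 + 168.2 + 7.5 = 591.2 m².
Σ(Sᵢαᵢ) = 227·0.13 + 16.4·0.17 + 3.9·0.02 + 168.2·0.07 + 168.2·0.04 + 7.5·0.04 = 51.178.
ᾱ = A/S = 0.087.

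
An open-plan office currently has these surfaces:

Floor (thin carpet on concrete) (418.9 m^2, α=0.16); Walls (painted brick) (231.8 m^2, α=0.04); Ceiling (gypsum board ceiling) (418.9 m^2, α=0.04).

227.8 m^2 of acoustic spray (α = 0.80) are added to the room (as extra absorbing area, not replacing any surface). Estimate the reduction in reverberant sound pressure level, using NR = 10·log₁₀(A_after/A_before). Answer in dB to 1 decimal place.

4.7 dB

A_before = Σ Sᵢαᵢ = 418.9×0.16 + 231.8×0.04 + 418.9×0.04 = 93.052 sabins.
Added absorption = 227.8 × 0.80 = 182.240 sabins.
A_after = 93.052 + 182.240 = 275.292 sabins.
NR = 10·log₁₀(275.292/93.052) = 4.7 dB.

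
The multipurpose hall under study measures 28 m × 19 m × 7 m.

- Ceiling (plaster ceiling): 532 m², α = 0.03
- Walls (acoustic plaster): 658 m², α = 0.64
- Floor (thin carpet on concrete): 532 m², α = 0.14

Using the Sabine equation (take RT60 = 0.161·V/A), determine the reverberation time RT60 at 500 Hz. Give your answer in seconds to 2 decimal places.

1.17 s

Equivalent absorption area: A = 532×0.03 + 658×0.64 + 532×0.14 = 511.560 m².
Room volume: 3724 m³.
Sabine: RT60 = 0.161 × 3724 / 511.560 = 1.17 s.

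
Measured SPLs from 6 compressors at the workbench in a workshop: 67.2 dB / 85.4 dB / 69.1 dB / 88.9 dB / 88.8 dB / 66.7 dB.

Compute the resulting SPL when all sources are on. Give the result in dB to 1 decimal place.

92.8 dB

Converting to relative power and adding: 10^(67.2/10) + 10^(85.4/10) + 10^(69.1/10) + 10^(88.9/10) + 10^(88.8/10) + 10^(66.7/10) = 1.9e+09.
L_total = 10·log₁₀(1.9e+09) = 92.8 dB.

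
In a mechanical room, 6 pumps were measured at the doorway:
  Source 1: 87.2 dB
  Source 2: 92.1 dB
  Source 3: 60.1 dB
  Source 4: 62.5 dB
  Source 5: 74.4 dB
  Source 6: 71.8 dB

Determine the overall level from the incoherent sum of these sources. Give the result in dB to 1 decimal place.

Converting to relative power and adding: 10^(87.2/10) + 10^(92.1/10) + 10^(60.1/10) + 10^(62.5/10) + 10^(74.4/10) + 10^(71.8/10) = 2.192e+09.
Back to dB: 10·log₁₀ Σ = 93.4 dB.

93.4 dB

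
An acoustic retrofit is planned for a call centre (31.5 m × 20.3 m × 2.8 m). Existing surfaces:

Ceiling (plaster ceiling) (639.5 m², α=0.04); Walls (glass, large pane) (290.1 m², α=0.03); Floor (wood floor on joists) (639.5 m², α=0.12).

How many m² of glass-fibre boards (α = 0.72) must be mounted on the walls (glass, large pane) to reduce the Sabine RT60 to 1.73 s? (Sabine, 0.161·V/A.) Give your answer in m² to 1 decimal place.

Equivalent absorption area: A₁ = 639.5×0.04 + 290.1×0.03 + 639.5×0.12 = 111.023 m².
Required A₂ = 0.161·1790.46/1.73 = 166.627 sabins.
Absorption to add: 166.627 − 111.023 = 55.604 sabins.
Net gain per m²: Δα = 0.72 − 0.03 = 0.69.
Area = ΔA/Δα = 55.604/0.69 = 80.6 m².

80.6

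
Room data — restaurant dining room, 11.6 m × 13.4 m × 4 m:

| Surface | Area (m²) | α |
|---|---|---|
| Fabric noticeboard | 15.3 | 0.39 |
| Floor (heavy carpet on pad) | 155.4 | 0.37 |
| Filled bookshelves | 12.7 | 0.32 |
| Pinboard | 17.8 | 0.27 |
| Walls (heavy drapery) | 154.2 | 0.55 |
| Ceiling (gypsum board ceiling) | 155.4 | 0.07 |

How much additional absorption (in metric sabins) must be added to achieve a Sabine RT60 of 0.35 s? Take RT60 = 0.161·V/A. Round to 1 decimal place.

118.0 sabins

Equivalent absorption area: A₁ = 15.3×0.39 + 155.4×0.37 + 12.7×0.32 + 17.8×0.27 + 154.2×0.55 + 155.4×0.07 = 168.023 m².
V = 621.76 m³. Required absorption A₂ = 0.161 × 621.76 / 0.35 = 286.010 sabins.
ΔA = A₂ − A₁ = 286.010 − 168.023 = 118.0 sabins.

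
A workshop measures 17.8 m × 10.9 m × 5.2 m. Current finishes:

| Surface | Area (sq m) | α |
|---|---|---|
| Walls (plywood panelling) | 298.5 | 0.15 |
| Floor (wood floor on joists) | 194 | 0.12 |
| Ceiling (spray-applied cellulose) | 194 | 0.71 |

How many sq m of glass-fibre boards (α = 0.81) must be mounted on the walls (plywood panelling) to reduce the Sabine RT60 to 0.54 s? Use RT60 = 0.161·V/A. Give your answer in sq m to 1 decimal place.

144.0

Summing Sᵢαᵢ: 44.775 + 23.280 + 137.740 → A₁ = 205.795 sabins.
Required A₂ = 0.161·1008.904/0.54 = 300.803 sabins.
Absorption to add: 300.803 − 205.795 = 95.008 sabins.
Net gain per sq m: Δα = 0.81 − 0.15 = 0.66.
Area = ΔA/Δα = 95.008/0.66 = 144.0 sq m.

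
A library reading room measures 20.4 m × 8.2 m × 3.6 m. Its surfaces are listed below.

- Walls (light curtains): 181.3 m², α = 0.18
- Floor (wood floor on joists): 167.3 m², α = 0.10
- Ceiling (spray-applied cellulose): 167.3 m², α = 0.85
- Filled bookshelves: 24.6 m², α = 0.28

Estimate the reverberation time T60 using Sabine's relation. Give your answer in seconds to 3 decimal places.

A = Σ Sᵢαᵢ = 181.3*0.18 + 167.3*0.10 + 167.3*0.85 + 24.6*0.28 = 198.457 sabins.
Volume V = 20.4 × 8.2 × 3.6 = 602.208 m³.
T = 0.161 V/A = 0.161·602.208/198.457 = 0.489 s.

0.489 sec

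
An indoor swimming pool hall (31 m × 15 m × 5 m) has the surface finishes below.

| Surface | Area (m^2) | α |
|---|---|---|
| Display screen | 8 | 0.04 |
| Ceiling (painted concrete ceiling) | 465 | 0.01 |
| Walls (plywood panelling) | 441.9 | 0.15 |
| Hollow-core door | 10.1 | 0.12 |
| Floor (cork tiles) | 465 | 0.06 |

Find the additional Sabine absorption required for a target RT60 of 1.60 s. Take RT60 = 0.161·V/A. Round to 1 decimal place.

Equivalent absorption area: A₁ = 8·0.04 + 465·0.01 + 441.9·0.15 + 10.1·0.12 + 465·0.06 = 100.367 m^2.
V = 2325 m³. Required absorption A₂ = 0.161 × 2325 / 1.60 = 233.953 sabins.
ΔA = A₂ − A₁ = 233.953 − 100.367 = 133.6 sabins.

133.6 sabins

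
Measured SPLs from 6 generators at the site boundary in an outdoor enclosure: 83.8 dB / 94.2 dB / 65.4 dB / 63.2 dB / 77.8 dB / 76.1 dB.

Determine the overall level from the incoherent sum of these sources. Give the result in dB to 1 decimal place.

94.7 dB

Converting to relative power and adding: 10^(83.8/10) + 10^(94.2/10) + 10^(65.4/10) + 10^(63.2/10) + 10^(77.8/10) + 10^(76.1/10) = 2.977e+09.
Back to dB: 10·log₁₀ Σ = 94.7 dB.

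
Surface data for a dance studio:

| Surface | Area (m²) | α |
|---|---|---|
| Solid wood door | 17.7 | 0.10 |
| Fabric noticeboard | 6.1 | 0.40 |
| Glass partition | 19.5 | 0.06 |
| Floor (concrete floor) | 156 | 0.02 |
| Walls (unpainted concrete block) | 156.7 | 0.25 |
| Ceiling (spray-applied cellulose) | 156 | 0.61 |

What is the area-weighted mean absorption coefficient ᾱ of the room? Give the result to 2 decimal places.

S = Σ Sᵢ = 17.7 + 6.1 + 19.5 + 156 + 156.7 + 156 = 512.0 m².
Σ(Sᵢαᵢ) = 17.7·0.10 + 6.1·0.40 + 19.5·0.06 + 156·0.02 + 156.7·0.25 + 156·0.61 = 142.835.
ᾱ = 142.835 / 512.0 = 0.28.

0.28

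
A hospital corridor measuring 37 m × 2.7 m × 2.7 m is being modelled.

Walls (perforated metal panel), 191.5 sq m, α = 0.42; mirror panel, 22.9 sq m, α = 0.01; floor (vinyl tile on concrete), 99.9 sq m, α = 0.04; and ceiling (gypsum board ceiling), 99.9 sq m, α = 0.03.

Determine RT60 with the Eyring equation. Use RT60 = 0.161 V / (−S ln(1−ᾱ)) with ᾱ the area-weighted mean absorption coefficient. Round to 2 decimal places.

0.44 s

Total surface area S = 191.5 + 22.9 + 99.9 + 99.9 = 414.2 sq m.
Σ(Sᵢαᵢ) = 191.5·0.42 + 22.9·0.01 + 99.9·0.04 + 99.9·0.03 = 87.652.
ᾱ = 87.652 / 414.2 = 0.2116.
−S·ln(1−ᾱ) = −414.2 × ln(1 − 0.2116) = 98.476.
V = 37 × 2.7 × 2.7 = 269.73 m³.
RT60 = 0.161 × 269.73 / 98.476 = 0.44 s.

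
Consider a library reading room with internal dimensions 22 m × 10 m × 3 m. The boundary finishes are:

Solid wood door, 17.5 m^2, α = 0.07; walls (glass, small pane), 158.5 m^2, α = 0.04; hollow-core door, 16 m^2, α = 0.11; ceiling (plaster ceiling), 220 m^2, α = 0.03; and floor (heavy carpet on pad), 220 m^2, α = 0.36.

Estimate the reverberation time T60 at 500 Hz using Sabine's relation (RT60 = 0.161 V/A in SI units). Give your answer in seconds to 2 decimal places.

A = Σ Sᵢαᵢ = 17.5*0.07 + 158.5*0.04 + 16*0.11 + 220*0.03 + 220*0.36 = 95.125 sabins.
V = 22·10·3 = 660 m³.
Sabine: RT60 = 0.161 × 660 / 95.125 = 1.12 s.

1.12 sec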